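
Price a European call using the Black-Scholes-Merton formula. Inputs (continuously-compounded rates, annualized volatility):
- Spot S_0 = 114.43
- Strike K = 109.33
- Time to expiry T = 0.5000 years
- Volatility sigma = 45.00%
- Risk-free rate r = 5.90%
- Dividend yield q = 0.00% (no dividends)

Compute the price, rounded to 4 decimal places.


Answer: Price = 18.4638

Derivation:
d1 = (ln(S/K) + (r - q + 0.5*sigma^2) * T) / (sigma * sqrt(T)) = 0.39509183
d2 = d1 - sigma * sqrt(T) = 0.07689378
exp(-rT) = 0.97093088; exp(-qT) = 1.00000000
C = S_0 * exp(-qT) * N(d1) - K * exp(-rT) * N(d2)
N(d1) = 0.65361244; N(d2) = 0.53064598
C = 114.4300 * 1.00000000 * 0.65361244 - 109.3300 * 0.97093088 * 0.53064598 = 18.4638


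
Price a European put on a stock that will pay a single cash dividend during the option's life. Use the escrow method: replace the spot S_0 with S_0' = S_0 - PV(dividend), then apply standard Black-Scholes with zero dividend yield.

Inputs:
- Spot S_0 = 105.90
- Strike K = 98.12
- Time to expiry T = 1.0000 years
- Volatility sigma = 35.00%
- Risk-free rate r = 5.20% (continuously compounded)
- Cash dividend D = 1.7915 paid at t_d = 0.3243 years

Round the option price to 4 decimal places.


Answer: Price = 8.8904

Derivation:
PV(D) = D * exp(-r * t_d) = 1.7915 * 0.98327779 = 1.76154217
S_0' = S_0 - PV(D) = 105.9000 - 1.76154217 = 104.13845783
d1 = (ln(S_0'/K) + (r + sigma^2/2)*T) / (sigma*sqrt(T)) = 0.49365748
d2 = d1 - sigma*sqrt(T) = 0.14365748
exp(-rT) = 0.94932887
N(-d1) = 0.31077405; N(-d2) = 0.44288547
P = K * exp(-rT) * N(-d2) - S_0' * N(-d1) = 98.1200 * 0.94932887 * 0.44288547 - 104.13845783 * 0.31077405 = 8.8904


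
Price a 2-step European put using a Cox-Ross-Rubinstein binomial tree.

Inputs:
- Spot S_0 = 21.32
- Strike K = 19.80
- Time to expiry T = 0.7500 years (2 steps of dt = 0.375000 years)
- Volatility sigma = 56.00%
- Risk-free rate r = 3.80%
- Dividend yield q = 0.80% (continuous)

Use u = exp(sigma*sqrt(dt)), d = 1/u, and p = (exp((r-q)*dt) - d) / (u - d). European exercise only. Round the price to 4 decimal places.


dt = T/N = 0.375000
u = exp(sigma*sqrt(dt)) = 1.409068; d = 1/u = 0.709689
p = (exp((r-q)*dt) - d) / (u - d) = 0.431275
Discount per step: exp(-r*dt) = 0.985851
Stock lattice S(k, i) with i counting down-moves:
  k=0: S(0,0) = 21.3200
  k=1: S(1,0) = 30.0413; S(1,1) = 15.1306
  k=2: S(2,0) = 42.3303; S(2,1) = 21.3200; S(2,2) = 10.7380
Terminal payoffs V(N, i) = max(K - S_T, 0):
  V(2,0) = 0.000000; V(2,1) = 0.000000; V(2,2) = 9.062004
Backward induction: V(k, i) = exp(-r*dt) * [p * V(k+1, i) + (1-p) * V(k+1, i+1)].
  V(1,0) = exp(-r*dt) * [p*0.000000 + (1-p)*0.000000] = 0.000000
  V(1,1) = exp(-r*dt) * [p*0.000000 + (1-p)*9.062004] = 5.080869
  V(0,0) = exp(-r*dt) * [p*0.000000 + (1-p)*5.080869] = 2.848734

Answer: Price = V(0,0) = 2.8487


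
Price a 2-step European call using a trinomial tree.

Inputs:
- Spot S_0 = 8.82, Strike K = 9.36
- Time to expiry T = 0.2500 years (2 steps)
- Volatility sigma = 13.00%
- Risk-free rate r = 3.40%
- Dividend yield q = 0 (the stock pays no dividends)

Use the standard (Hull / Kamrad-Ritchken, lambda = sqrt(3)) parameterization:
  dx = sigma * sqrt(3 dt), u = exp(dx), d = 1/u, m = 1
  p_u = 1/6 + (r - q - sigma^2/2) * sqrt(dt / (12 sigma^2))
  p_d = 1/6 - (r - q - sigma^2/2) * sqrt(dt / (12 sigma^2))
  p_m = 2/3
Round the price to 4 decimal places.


dt = T/N = 0.125000; dx = sigma*sqrt(3*dt) = 0.079608
u = exp(dx) = 1.082863; d = 1/u = 0.923478
p_u = 0.186726, p_m = 0.666667, p_d = 0.146608
Discount per step: exp(-r*dt) = 0.995759
Stock lattice S(k, j) with j the centered position index:
  k=0: S(0,+0) = 8.8200
  k=1: S(1,-1) = 8.1451; S(1,+0) = 8.8200; S(1,+1) = 9.5509
  k=2: S(2,-2) = 7.5218; S(2,-1) = 8.1451; S(2,+0) = 8.8200; S(2,+1) = 9.5509; S(2,+2) = 10.3423
Terminal payoffs V(N, j) = max(S_T - K, 0):
  V(2,-2) = 0.000000; V(2,-1) = 0.000000; V(2,+0) = 0.000000; V(2,+1) = 0.190851; V(2,+2) = 0.982263
Backward induction: V(k, j) = exp(-r*dt) * [p_u * V(k+1, j+1) + p_m * V(k+1, j) + p_d * V(k+1, j-1)]
  V(1,-1) = exp(-r*dt) * [p_u*0.000000 + p_m*0.000000 + p_d*0.000000] = 0.000000
  V(1,+0) = exp(-r*dt) * [p_u*0.190851 + p_m*0.000000 + p_d*0.000000] = 0.035486
  V(1,+1) = exp(-r*dt) * [p_u*0.982263 + p_m*0.190851 + p_d*0.000000] = 0.309331
  V(0,+0) = exp(-r*dt) * [p_u*0.309331 + p_m*0.035486 + p_d*0.000000] = 0.081072

Answer: Price = V(0,0) = 0.0811


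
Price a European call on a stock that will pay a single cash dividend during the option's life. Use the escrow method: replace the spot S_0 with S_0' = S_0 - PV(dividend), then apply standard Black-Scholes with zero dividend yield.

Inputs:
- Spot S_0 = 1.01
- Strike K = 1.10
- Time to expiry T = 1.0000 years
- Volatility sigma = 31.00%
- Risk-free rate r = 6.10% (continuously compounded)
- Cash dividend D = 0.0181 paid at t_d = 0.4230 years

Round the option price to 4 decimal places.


Answer: Price = 0.1047

Derivation:
PV(D) = D * exp(-r * t_d) = 0.0181 * 0.97452705 = 0.01763894
S_0' = S_0 - PV(D) = 1.0100 - 0.01763894 = 0.99236106
d1 = (ln(S_0'/K) + (r + sigma^2/2)*T) / (sigma*sqrt(T)) = 0.01958566
d2 = d1 - sigma*sqrt(T) = -0.29041434
exp(-rT) = 0.94082324
N(d1) = 0.50781305; N(d2) = 0.38574964
C = S_0' * N(d1) - K * exp(-rT) * N(d2) = 0.99236106 * 0.50781305 - 1.1000 * 0.94082324 * 0.38574964 = 0.1047


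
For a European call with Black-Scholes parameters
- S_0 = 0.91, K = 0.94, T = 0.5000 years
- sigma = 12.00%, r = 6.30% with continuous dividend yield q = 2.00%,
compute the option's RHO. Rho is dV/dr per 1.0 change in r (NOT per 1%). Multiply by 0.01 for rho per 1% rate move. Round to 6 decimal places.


Answer: Rho = 0.196741

Derivation:
d1 = -0.0864470538; d2 = -0.1712998675
phi(d1) = 0.3974543955; exp(-qT) = 0.9900498337; exp(-rT) = 0.9689909565
N(d2) = 0.4319939923
Rho = K*T*exp(-rT)*N(d2) = 0.9400 * 0.5000 * 0.9689909565 * 0.4319939923 = 0.196741


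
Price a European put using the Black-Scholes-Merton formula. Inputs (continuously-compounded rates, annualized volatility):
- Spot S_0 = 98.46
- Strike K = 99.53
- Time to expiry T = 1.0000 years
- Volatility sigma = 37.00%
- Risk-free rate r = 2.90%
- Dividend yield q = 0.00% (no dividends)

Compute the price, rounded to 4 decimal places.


Answer: Price = 13.4505

Derivation:
d1 = (ln(S/K) + (r - q + 0.5*sigma^2) * T) / (sigma * sqrt(T)) = 0.23416559
d2 = d1 - sigma * sqrt(T) = -0.13583441
exp(-rT) = 0.97141646; exp(-qT) = 1.00000000
P = K * exp(-rT) * N(-d2) - S_0 * exp(-qT) * N(-d1)
N(-d1) = 0.40742821; N(-d2) = 0.55402391
P = 99.5300 * 0.97141646 * 0.55402391 - 98.4600 * 1.00000000 * 0.40742821 = 13.4505


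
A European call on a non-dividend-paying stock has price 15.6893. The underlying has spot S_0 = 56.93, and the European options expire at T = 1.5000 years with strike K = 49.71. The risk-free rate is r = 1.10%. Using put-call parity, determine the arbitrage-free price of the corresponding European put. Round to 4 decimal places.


Answer: Put price = 7.6558

Derivation:
Put-call parity: C - P = S_0 * exp(-qT) - K * exp(-rT).
S_0 * exp(-qT) = 56.9300 * 1.00000000 = 56.93000000
K * exp(-rT) = 49.7100 * 0.98363538 = 48.89651471
P = C - S*exp(-qT) + K*exp(-rT)
P = 15.6893 - 56.93000000 + 48.89651471 = 7.6558


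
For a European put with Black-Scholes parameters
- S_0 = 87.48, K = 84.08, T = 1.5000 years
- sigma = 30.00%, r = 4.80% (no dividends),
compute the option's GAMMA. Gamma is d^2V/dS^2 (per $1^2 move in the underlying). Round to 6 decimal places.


Answer: Gamma = 0.011021

Derivation:
d1 = 0.4875613238; d2 = 0.1201378624
phi(d1) = 0.3542343584; exp(-qT) = 1.0000000000; exp(-rT) = 0.9305308958
Gamma = exp(-qT) * phi(d1) / (S * sigma * sqrt(T)) = 1.0000000000 * 0.3542343584 / (87.4800 * 0.3000 * 1.2247448714) = 0.011021


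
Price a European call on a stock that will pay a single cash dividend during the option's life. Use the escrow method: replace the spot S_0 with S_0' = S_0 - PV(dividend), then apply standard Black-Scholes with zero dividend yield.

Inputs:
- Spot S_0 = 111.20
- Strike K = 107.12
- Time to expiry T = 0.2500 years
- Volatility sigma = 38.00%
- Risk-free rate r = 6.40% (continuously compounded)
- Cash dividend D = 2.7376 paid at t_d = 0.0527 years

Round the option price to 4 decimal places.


Answer: Price = 9.7110

Derivation:
PV(D) = D * exp(-r * t_d) = 2.7376 * 0.99663288 = 2.72838218
S_0' = S_0 - PV(D) = 111.2000 - 2.72838218 = 108.47161782
d1 = (ln(S_0'/K) + (r + sigma^2/2)*T) / (sigma*sqrt(T)) = 0.24520448
d2 = d1 - sigma*sqrt(T) = 0.05520448
exp(-rT) = 0.98412732
N(d1) = 0.59685094; N(d2) = 0.52201222
C = S_0' * N(d1) - K * exp(-rT) * N(d2) = 108.47161782 * 0.59685094 - 107.1200 * 0.98412732 * 0.52201222 = 9.7110


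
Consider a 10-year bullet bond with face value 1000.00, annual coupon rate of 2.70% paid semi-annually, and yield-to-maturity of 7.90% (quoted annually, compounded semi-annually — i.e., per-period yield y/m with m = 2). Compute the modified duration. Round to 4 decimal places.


Coupon per period c = face * coupon_rate / m = 13.500000
Periods per year m = 2; per-period yield y/m = 0.039500
Number of cashflows N = 20
Cashflows (t years, CF_t, discount factor 1/(1+y/m)^(m*t), PV):
  t = 0.5000: CF_t = 13.500000, DF = 0.962001, PV = 12.987013
  t = 1.0000: CF_t = 13.500000, DF = 0.925446, PV = 12.493519
  t = 1.5000: CF_t = 13.500000, DF = 0.890280, PV = 12.018777
  t = 2.0000: CF_t = 13.500000, DF = 0.856450, PV = 11.562075
  t = 2.5000: CF_t = 13.500000, DF = 0.823906, PV = 11.122728
  t = 3.0000: CF_t = 13.500000, DF = 0.792598, PV = 10.700075
  t = 3.5000: CF_t = 13.500000, DF = 0.762480, PV = 10.293482
  t = 4.0000: CF_t = 13.500000, DF = 0.733507, PV = 9.902340
  t = 4.5000: CF_t = 13.500000, DF = 0.705634, PV = 9.526060
  t = 5.0000: CF_t = 13.500000, DF = 0.678821, PV = 9.164079
  t = 5.5000: CF_t = 13.500000, DF = 0.653026, PV = 8.815853
  t = 6.0000: CF_t = 13.500000, DF = 0.628212, PV = 8.480859
  t = 6.5000: CF_t = 13.500000, DF = 0.604340, PV = 8.158595
  t = 7.0000: CF_t = 13.500000, DF = 0.581376, PV = 7.848576
  t = 7.5000: CF_t = 13.500000, DF = 0.559284, PV = 7.550337
  t = 8.0000: CF_t = 13.500000, DF = 0.538032, PV = 7.263432
  t = 8.5000: CF_t = 13.500000, DF = 0.517587, PV = 6.987428
  t = 9.0000: CF_t = 13.500000, DF = 0.497919, PV = 6.721913
  t = 9.5000: CF_t = 13.500000, DF = 0.478999, PV = 6.466487
  t = 10.0000: CF_t = 1013.500000, DF = 0.460798, PV = 467.018280
Price P = sum_t PV_t = 645.081907
First compute Macaulay numerator sum_t t * PV_t:
  t * PV_t at t = 0.5000: 6.493506
  t * PV_t at t = 1.0000: 12.493519
  t * PV_t at t = 1.5000: 18.028166
  t * PV_t at t = 2.0000: 23.124151
  t * PV_t at t = 2.5000: 27.806819
  t * PV_t at t = 3.0000: 32.100224
  t * PV_t at t = 3.5000: 36.027187
  t * PV_t at t = 4.0000: 39.609359
  t * PV_t at t = 4.5000: 42.867271
  t * PV_t at t = 5.0000: 45.820396
  t * PV_t at t = 5.5000: 48.487191
  t * PV_t at t = 6.0000: 50.885154
  t * PV_t at t = 6.5000: 53.030865
  t * PV_t at t = 7.0000: 54.940031
  t * PV_t at t = 7.5000: 56.627531
  t * PV_t at t = 8.0000: 58.107455
  t * PV_t at t = 8.5000: 59.393142
  t * PV_t at t = 9.0000: 60.497216
  t * PV_t at t = 9.5000: 61.431624
  t * PV_t at t = 10.0000: 4670.182796
Macaulay duration D = 5457.953603 / 645.081907 = 8.460869
Modified duration = D / (1 + y/m) = 8.460869 / (1 + 0.039500) = 8.139364

Answer: Modified duration = 8.1394


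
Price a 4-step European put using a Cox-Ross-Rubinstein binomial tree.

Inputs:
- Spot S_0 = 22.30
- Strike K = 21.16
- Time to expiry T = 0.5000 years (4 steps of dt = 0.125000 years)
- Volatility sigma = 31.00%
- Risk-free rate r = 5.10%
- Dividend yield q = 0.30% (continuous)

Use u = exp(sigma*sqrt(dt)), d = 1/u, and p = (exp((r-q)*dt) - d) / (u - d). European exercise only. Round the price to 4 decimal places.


dt = T/N = 0.125000
u = exp(sigma*sqrt(dt)) = 1.115833; d = 1/u = 0.896191
p = (exp((r-q)*dt) - d) / (u - d) = 0.500026
Discount per step: exp(-r*dt) = 0.993645
Stock lattice S(k, i) with i counting down-moves:
  k=0: S(0,0) = 22.3000
  k=1: S(1,0) = 24.8831; S(1,1) = 19.9851
  k=2: S(2,0) = 27.7654; S(2,1) = 22.3000; S(2,2) = 17.9104
  k=3: S(3,0) = 30.9815; S(3,1) = 24.8831; S(3,2) = 19.9851; S(3,3) = 16.0512
  k=4: S(4,0) = 34.5702; S(4,1) = 27.7654; S(4,2) = 22.3000; S(4,3) = 17.9104; S(4,4) = 14.3849
Terminal payoffs V(N, i) = max(K - S_T, 0):
  V(4,0) = 0.000000; V(4,1) = 0.000000; V(4,2) = 0.000000; V(4,3) = 3.249564; V(4,4) = 6.775079
Backward induction: V(k, i) = exp(-r*dt) * [p * V(k+1, i) + (1-p) * V(k+1, i+1)].
  V(3,0) = exp(-r*dt) * [p*0.000000 + (1-p)*0.000000] = 0.000000
  V(3,1) = exp(-r*dt) * [p*0.000000 + (1-p)*0.000000] = 0.000000
  V(3,2) = exp(-r*dt) * [p*0.000000 + (1-p)*3.249564] = 1.614372
  V(3,3) = exp(-r*dt) * [p*3.249564 + (1-p)*6.775079] = 4.980378
  V(2,0) = exp(-r*dt) * [p*0.000000 + (1-p)*0.000000] = 0.000000
  V(2,1) = exp(-r*dt) * [p*0.000000 + (1-p)*1.614372] = 0.802014
  V(2,2) = exp(-r*dt) * [p*1.614372 + (1-p)*4.980378] = 3.276333
  V(1,0) = exp(-r*dt) * [p*0.000000 + (1-p)*0.802014] = 0.398438
  V(1,1) = exp(-r*dt) * [p*0.802014 + (1-p)*3.276333] = 2.026151
  V(0,0) = exp(-r*dt) * [p*0.398438 + (1-p)*2.026151] = 1.204548

Answer: Price = V(0,0) = 1.2045


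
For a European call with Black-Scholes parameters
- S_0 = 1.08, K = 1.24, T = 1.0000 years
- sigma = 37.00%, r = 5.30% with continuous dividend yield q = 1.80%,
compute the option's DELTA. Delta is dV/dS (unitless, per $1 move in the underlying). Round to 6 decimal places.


d1 = -0.0937846986; d2 = -0.4637846986
phi(d1) = 0.3971916703; exp(-qT) = 0.9821610324; exp(-rT) = 0.9483800125
N(d1) = 0.4626400934
Delta = exp(-qT) * N(d1) = 0.9821610324 * 0.4626400934 = 0.454387

Answer: Delta = 0.454387


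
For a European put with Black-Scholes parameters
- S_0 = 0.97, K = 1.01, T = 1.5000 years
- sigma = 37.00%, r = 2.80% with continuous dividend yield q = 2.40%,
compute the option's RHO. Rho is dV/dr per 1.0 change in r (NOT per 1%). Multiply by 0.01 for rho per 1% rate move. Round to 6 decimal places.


Answer: Rho = -0.899023

Derivation:
d1 = 0.1506446380; d2 = -0.3025109645
phi(d1) = 0.3944411063; exp(-qT) = 0.9646402935; exp(-rT) = 0.9588697806
N(-d2) = 0.6188687118
Rho = -K*T*exp(-rT)*N(-d2) = -1.0100 * 1.5000 * 0.9588697806 * 0.6188687118 = -0.899023


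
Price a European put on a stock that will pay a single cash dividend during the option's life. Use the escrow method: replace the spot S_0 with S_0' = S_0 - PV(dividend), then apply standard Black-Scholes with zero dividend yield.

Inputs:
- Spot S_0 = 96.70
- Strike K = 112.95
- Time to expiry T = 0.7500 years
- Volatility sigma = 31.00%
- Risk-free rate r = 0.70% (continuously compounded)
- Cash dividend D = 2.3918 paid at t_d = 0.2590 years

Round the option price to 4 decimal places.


Answer: Price = 22.3034

Derivation:
PV(D) = D * exp(-r * t_d) = 2.3918 * 0.99818864 = 2.38746760
S_0' = S_0 - PV(D) = 96.7000 - 2.38746760 = 94.31253240
d1 = (ln(S_0'/K) + (r + sigma^2/2)*T) / (sigma*sqrt(T)) = -0.51791546
d2 = d1 - sigma*sqrt(T) = -0.78638333
exp(-rT) = 0.99476376
N(-d1) = 0.69774137; N(-d2) = 0.78417853
P = K * exp(-rT) * N(-d2) - S_0' * N(-d1) = 112.9500 * 0.99476376 * 0.78417853 - 94.31253240 * 0.69774137 = 22.3034


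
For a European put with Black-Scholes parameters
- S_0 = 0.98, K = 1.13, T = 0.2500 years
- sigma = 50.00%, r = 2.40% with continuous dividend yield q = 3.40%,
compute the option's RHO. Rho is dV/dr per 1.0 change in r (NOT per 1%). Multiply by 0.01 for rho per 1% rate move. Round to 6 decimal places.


Answer: Rho = -0.213274

Derivation:
d1 = -0.4546813602; d2 = -0.7046813602
phi(d1) = 0.3597643293; exp(-qT) = 0.9915360229; exp(-rT) = 0.9940179641
N(-d2) = 0.7594957231
Rho = -K*T*exp(-rT)*N(-d2) = -1.1300 * 0.2500 * 0.9940179641 * 0.7594957231 = -0.213274


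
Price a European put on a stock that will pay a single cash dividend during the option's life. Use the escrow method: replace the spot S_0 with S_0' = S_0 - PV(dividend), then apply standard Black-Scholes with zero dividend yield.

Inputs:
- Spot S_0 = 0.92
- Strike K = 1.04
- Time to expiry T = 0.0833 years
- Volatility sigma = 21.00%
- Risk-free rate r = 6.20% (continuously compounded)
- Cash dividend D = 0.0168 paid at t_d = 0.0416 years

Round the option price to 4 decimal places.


PV(D) = D * exp(-r * t_d) = 0.0168 * 0.99742412 = 0.01675673
S_0' = S_0 - PV(D) = 0.9200 - 0.01675673 = 0.90324327
d1 = (ln(S_0'/K) + (r + sigma^2/2)*T) / (sigma*sqrt(T)) = -2.21058358
d2 = d1 - sigma*sqrt(T) = -2.27119323
exp(-rT) = 0.99484871
N(-d1) = 0.98646766; N(-d2) = 0.98843236
P = K * exp(-rT) * N(-d2) - S_0' * N(-d1) = 1.0400 * 0.99484871 * 0.98843236 - 0.90324327 * 0.98646766 = 0.1317

Answer: Price = 0.1317


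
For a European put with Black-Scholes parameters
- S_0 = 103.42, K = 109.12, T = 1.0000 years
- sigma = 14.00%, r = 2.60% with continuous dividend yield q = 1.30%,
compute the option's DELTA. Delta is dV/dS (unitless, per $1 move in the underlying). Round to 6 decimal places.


d1 = -0.2203559081; d2 = -0.3603559081
phi(d1) = 0.3893732451; exp(-qT) = 0.9870841350; exp(-rT) = 0.9743350896
N(-d1) = 0.5872030092
Delta = -exp(-qT) * N(-d1) = -0.9870841350 * 0.5872030092 = -0.579619

Answer: Delta = -0.579619


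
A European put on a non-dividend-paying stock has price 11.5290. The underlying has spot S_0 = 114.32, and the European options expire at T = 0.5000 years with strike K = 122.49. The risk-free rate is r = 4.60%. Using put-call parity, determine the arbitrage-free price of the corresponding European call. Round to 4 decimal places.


Put-call parity: C - P = S_0 * exp(-qT) - K * exp(-rT).
S_0 * exp(-qT) = 114.3200 * 1.00000000 = 114.32000000
K * exp(-rT) = 122.4900 * 0.97726248 = 119.70488164
C = P + S*exp(-qT) - K*exp(-rT)
C = 11.5290 + 114.32000000 - 119.70488164 = 6.1441

Answer: Call price = 6.1441


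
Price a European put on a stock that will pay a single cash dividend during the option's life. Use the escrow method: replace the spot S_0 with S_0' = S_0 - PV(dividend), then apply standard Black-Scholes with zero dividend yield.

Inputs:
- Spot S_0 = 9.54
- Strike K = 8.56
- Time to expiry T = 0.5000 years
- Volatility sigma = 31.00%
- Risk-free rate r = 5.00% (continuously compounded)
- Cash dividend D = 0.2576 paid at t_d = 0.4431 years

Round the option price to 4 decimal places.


PV(D) = D * exp(-r * t_d) = 0.2576 * 0.97808862 = 0.25195563
S_0' = S_0 - PV(D) = 9.5400 - 0.25195563 = 9.28804437
d1 = (ln(S_0'/K) + (r + sigma^2/2)*T) / (sigma*sqrt(T)) = 0.59603550
d2 = d1 - sigma*sqrt(T) = 0.37683240
exp(-rT) = 0.97530991
N(-d1) = 0.27557575; N(-d2) = 0.35314908
P = K * exp(-rT) * N(-d2) - S_0' * N(-d1) = 8.5600 * 0.97530991 * 0.35314908 - 9.28804437 * 0.27557575 = 0.3888

Answer: Price = 0.3888


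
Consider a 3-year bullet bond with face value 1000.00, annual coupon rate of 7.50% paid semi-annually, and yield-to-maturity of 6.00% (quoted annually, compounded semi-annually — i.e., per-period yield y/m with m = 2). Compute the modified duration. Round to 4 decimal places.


Answer: Modified duration = 2.6675

Derivation:
Coupon per period c = face * coupon_rate / m = 37.500000
Periods per year m = 2; per-period yield y/m = 0.030000
Number of cashflows N = 6
Cashflows (t years, CF_t, discount factor 1/(1+y/m)^(m*t), PV):
  t = 0.5000: CF_t = 37.500000, DF = 0.970874, PV = 36.407767
  t = 1.0000: CF_t = 37.500000, DF = 0.942596, PV = 35.347347
  t = 1.5000: CF_t = 37.500000, DF = 0.915142, PV = 34.317812
  t = 2.0000: CF_t = 37.500000, DF = 0.888487, PV = 33.318264
  t = 2.5000: CF_t = 37.500000, DF = 0.862609, PV = 32.347829
  t = 3.0000: CF_t = 1037.500000, DF = 0.837484, PV = 868.889916
Price P = sum_t PV_t = 1040.628936
First compute Macaulay numerator sum_t t * PV_t:
  t * PV_t at t = 0.5000: 18.203883
  t * PV_t at t = 1.0000: 35.347347
  t * PV_t at t = 1.5000: 51.476718
  t * PV_t at t = 2.0000: 66.636529
  t * PV_t at t = 2.5000: 80.869574
  t * PV_t at t = 3.0000: 2606.669749
Macaulay duration D = 2859.203799 / 1040.628936 = 2.747573
Modified duration = D / (1 + y/m) = 2.747573 / (1 + 0.030000) = 2.667546


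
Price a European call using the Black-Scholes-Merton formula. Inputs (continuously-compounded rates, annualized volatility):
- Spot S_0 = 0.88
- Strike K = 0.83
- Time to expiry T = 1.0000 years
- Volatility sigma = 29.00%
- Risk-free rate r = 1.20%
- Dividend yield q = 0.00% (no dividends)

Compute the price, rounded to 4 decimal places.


Answer: Price = 0.1308

Derivation:
d1 = (ln(S/K) + (r - q + 0.5*sigma^2) * T) / (sigma * sqrt(T)) = 0.38809037
d2 = d1 - sigma * sqrt(T) = 0.09809037
exp(-rT) = 0.98807171; exp(-qT) = 1.00000000
C = S_0 * exp(-qT) * N(d1) - K * exp(-rT) * N(d2)
N(d1) = 0.65102542; N(d2) = 0.53906973
C = 0.8800 * 1.00000000 * 0.65102542 - 0.8300 * 0.98807171 * 0.53906973 = 0.1308


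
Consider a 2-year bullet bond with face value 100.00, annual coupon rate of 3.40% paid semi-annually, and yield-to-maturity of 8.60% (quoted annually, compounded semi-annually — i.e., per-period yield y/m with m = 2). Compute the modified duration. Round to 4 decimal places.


Coupon per period c = face * coupon_rate / m = 1.700000
Periods per year m = 2; per-period yield y/m = 0.043000
Number of cashflows N = 4
Cashflows (t years, CF_t, discount factor 1/(1+y/m)^(m*t), PV):
  t = 0.5000: CF_t = 1.700000, DF = 0.958773, PV = 1.629914
  t = 1.0000: CF_t = 1.700000, DF = 0.919245, PV = 1.562717
  t = 1.5000: CF_t = 1.700000, DF = 0.881347, PV = 1.498290
  t = 2.0000: CF_t = 101.700000, DF = 0.845012, PV = 85.937699
Price P = sum_t PV_t = 90.628620
First compute Macaulay numerator sum_t t * PV_t:
  t * PV_t at t = 0.5000: 0.814957
  t * PV_t at t = 1.0000: 1.562717
  t * PV_t at t = 1.5000: 2.247436
  t * PV_t at t = 2.0000: 171.875397
Macaulay duration D = 176.500507 / 90.628620 = 1.947514
Modified duration = D / (1 + y/m) = 1.947514 / (1 + 0.043000) = 1.867223

Answer: Modified duration = 1.8672


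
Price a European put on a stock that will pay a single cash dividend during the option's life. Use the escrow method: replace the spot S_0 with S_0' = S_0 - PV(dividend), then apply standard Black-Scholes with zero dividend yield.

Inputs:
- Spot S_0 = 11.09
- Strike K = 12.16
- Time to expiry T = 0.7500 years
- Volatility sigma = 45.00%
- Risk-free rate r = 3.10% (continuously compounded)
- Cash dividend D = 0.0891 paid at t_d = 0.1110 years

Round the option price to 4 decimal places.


Answer: Price = 2.2411

Derivation:
PV(D) = D * exp(-r * t_d) = 0.0891 * 0.99656491 = 0.08879393
S_0' = S_0 - PV(D) = 11.0900 - 0.08879393 = 11.00120607
d1 = (ln(S_0'/K) + (r + sigma^2/2)*T) / (sigma*sqrt(T)) = -0.00246199
d2 = d1 - sigma*sqrt(T) = -0.39217343
exp(-rT) = 0.97701820
N(-d1) = 0.50098219; N(-d2) = 0.65253496
P = K * exp(-rT) * N(-d2) - S_0' * N(-d1) = 12.1600 * 0.97701820 * 0.65253496 - 11.00120607 * 0.50098219 = 2.2411


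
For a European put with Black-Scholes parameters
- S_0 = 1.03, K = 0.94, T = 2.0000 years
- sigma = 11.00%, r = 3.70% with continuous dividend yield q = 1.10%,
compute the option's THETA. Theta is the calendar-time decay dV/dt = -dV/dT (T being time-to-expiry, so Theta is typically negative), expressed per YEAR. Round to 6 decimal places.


d1 = 0.9998117431; d2 = 0.8442482512
phi(d1) = 0.2420162772; exp(-qT) = 0.9782402351; exp(-rT) = 0.9286716938
Theta = -S*exp(-qT)*phi(d1)*sigma/(2*sqrt(T)) + r*K*exp(-rT)*N(-d2) - q*S*exp(-qT)*N(-d1)
N(-d1) = 0.1587008109; N(-d2) = 0.1992653484; sqrt(T) = 1.4142135624
Term 1 = -1.0300 * 0.9782402351 * 0.2420162772 * 0.1100 / (2 * 1.4142135624) = -0.0094836390
Term 2 = 0.0370 * 0.9400 * 0.9286716938 * 0.1992653484 = 0.0064361116
Term 3 = -0.0110 * 1.0300 * 0.9782402351 * 0.1587008109 = -0.0017589544
Theta = -0.0094836390 + (0.0064361116) + (-0.0017589544) = -0.004806

Answer: Theta = -0.004806


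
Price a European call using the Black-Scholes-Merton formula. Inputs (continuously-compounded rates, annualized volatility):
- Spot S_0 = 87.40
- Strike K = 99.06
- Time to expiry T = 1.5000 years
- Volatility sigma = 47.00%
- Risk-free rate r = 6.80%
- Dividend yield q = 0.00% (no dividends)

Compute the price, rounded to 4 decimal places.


Answer: Price = 19.0186

Derivation:
d1 = (ln(S/K) + (r - q + 0.5*sigma^2) * T) / (sigma * sqrt(T)) = 0.24745849
d2 = d1 - sigma * sqrt(T) = -0.32817159
exp(-rT) = 0.90302955; exp(-qT) = 1.00000000
C = S_0 * exp(-qT) * N(d1) - K * exp(-rT) * N(d2)
N(d1) = 0.59772330; N(d2) = 0.37139096
C = 87.4000 * 1.00000000 * 0.59772330 - 99.0600 * 0.90302955 * 0.37139096 = 19.0186


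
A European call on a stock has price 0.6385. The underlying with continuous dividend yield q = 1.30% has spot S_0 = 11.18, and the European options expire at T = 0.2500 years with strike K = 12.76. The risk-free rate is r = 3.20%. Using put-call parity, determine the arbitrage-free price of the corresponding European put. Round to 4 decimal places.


Answer: Put price = 2.1531

Derivation:
Put-call parity: C - P = S_0 * exp(-qT) - K * exp(-rT).
S_0 * exp(-qT) = 11.1800 * 0.99675528 = 11.14372398
K * exp(-rT) = 12.7600 * 0.99203191 = 12.65832723
P = C - S*exp(-qT) + K*exp(-rT)
P = 0.6385 - 11.14372398 + 12.65832723 = 2.1531


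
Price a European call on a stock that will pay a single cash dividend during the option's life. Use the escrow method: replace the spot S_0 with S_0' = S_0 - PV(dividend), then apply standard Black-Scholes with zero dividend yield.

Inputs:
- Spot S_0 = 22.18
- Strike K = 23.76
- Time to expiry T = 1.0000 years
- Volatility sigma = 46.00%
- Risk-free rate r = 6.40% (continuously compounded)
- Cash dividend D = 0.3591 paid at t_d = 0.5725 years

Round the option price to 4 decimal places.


PV(D) = D * exp(-r * t_d) = 0.3591 * 0.96402312 = 0.34618070
S_0' = S_0 - PV(D) = 22.1800 - 0.34618070 = 21.83381930
d1 = (ln(S_0'/K) + (r + sigma^2/2)*T) / (sigma*sqrt(T)) = 0.18534047
d2 = d1 - sigma*sqrt(T) = -0.27465953
exp(-rT) = 0.93800500
N(d1) = 0.57351900; N(d2) = 0.39178891
C = S_0' * N(d1) - K * exp(-rT) * N(d2) = 21.83381930 * 0.57351900 - 23.7600 * 0.93800500 * 0.39178891 = 3.7903

Answer: Price = 3.7903


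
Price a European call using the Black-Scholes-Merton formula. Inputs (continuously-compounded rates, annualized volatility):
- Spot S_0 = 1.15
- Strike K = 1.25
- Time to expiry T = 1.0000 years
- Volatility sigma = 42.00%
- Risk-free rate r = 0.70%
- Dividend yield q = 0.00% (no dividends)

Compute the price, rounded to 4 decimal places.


d1 = (ln(S/K) + (r - q + 0.5*sigma^2) * T) / (sigma * sqrt(T)) = 0.02813903
d2 = d1 - sigma * sqrt(T) = -0.39186097
exp(-rT) = 0.99302444; exp(-qT) = 1.00000000
C = S_0 * exp(-qT) * N(d1) - K * exp(-rT) * N(d2)
N(d1) = 0.51122437; N(d2) = 0.34758047
C = 1.1500 * 1.00000000 * 0.51122437 - 1.2500 * 0.99302444 * 0.34758047 = 0.1565

Answer: Price = 0.1565


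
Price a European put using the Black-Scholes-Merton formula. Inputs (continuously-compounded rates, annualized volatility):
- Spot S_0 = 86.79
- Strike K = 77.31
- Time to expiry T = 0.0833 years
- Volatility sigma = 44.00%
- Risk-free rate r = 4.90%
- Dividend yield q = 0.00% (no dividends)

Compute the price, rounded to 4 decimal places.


d1 = (ln(S/K) + (r - q + 0.5*sigma^2) * T) / (sigma * sqrt(T)) = 1.00646957
d2 = d1 - sigma * sqrt(T) = 0.87947791
exp(-rT) = 0.99592662; exp(-qT) = 1.00000000
P = K * exp(-rT) * N(-d2) - S_0 * exp(-qT) * N(-d1)
N(-d1) = 0.15709487; N(-d2) = 0.18957110
P = 77.3100 * 0.99592662 * 0.18957110 - 86.7900 * 1.00000000 * 0.15709487 = 0.9618

Answer: Price = 0.9618


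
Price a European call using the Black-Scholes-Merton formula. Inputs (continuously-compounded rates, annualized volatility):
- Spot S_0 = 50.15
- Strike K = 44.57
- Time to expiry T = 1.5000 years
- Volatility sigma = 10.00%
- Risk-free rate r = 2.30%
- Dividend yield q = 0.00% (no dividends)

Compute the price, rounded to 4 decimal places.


Answer: Price = 7.3821

Derivation:
d1 = (ln(S/K) + (r - q + 0.5*sigma^2) * T) / (sigma * sqrt(T)) = 1.30604774
d2 = d1 - sigma * sqrt(T) = 1.18357326
exp(-rT) = 0.96608834; exp(-qT) = 1.00000000
C = S_0 * exp(-qT) * N(d1) - K * exp(-rT) * N(d2)
N(d1) = 0.90423184; N(d2) = 0.88170898
C = 50.1500 * 1.00000000 * 0.90423184 - 44.5700 * 0.96608834 * 0.88170898 = 7.3821


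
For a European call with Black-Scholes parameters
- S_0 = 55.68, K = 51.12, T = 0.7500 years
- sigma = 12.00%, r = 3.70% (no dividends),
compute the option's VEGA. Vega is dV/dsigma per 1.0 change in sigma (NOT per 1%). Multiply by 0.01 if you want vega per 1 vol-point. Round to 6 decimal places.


Answer: Vega = 10.031120

Derivation:
d1 = 1.1411829014; d2 = 1.0372598529
phi(d1) = 0.2080269292; exp(-qT) = 1.0000000000; exp(-rT) = 0.9726314943
Vega = S * exp(-qT) * phi(d1) * sqrt(T) = 55.6800 * 1.0000000000 * 0.2080269292 * 0.8660254038 = 10.031120


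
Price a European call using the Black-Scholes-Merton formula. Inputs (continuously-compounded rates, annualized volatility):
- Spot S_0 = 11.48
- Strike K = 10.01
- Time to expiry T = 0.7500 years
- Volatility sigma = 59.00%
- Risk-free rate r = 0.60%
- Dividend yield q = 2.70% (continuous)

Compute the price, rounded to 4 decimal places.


d1 = (ln(S/K) + (r - q + 0.5*sigma^2) * T) / (sigma * sqrt(T)) = 0.49282090
d2 = d1 - sigma * sqrt(T) = -0.01813409
exp(-rT) = 0.99551011; exp(-qT) = 0.97995365
C = S_0 * exp(-qT) * N(d1) - K * exp(-rT) * N(d2)
N(d1) = 0.68893043; N(d2) = 0.49276594
C = 11.4800 * 0.97995365 * 0.68893043 - 10.0100 * 0.99551011 * 0.49276594 = 2.8399

Answer: Price = 2.8399


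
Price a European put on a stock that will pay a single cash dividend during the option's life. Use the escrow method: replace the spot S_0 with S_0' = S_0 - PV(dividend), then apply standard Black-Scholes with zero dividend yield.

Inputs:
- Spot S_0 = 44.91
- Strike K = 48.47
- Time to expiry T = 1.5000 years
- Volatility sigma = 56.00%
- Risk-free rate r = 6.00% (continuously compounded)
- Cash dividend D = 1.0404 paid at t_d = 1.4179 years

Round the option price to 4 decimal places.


PV(D) = D * exp(-r * t_d) = 1.0404 * 0.91844432 = 0.95554947
S_0' = S_0 - PV(D) = 44.9100 - 0.95554947 = 43.95445053
d1 = (ln(S_0'/K) + (r + sigma^2/2)*T) / (sigma*sqrt(T)) = 0.33156881
d2 = d1 - sigma*sqrt(T) = -0.35428832
exp(-rT) = 0.91393119
N(-d1) = 0.37010744; N(-d2) = 0.63843859
P = K * exp(-rT) * N(-d2) - S_0' * N(-d1) = 48.4700 * 0.91393119 * 0.63843859 - 43.95445053 * 0.37010744 = 12.0138

Answer: Price = 12.0138


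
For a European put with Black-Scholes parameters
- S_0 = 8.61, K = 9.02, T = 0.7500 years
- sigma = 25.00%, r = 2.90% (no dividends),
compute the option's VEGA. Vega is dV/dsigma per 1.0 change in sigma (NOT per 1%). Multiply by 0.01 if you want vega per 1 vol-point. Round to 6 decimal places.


Answer: Vega = 2.974648

Derivation:
d1 = -0.0061546261; d2 = -0.2226609770
phi(d1) = 0.3989347246; exp(-qT) = 1.0000000000; exp(-rT) = 0.9784848257
Vega = S * exp(-qT) * phi(d1) * sqrt(T) = 8.6100 * 1.0000000000 * 0.3989347246 * 0.8660254038 = 2.974648


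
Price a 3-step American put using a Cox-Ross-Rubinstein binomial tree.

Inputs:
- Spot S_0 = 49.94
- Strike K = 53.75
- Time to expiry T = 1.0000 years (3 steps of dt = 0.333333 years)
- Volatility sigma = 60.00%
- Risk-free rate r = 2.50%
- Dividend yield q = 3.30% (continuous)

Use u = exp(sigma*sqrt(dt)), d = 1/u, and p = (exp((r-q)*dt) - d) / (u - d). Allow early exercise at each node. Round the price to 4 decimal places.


dt = T/N = 0.333333
u = exp(sigma*sqrt(dt)) = 1.413982; d = 1/u = 0.707222
p = (exp((r-q)*dt) - d) / (u - d) = 0.410485
Discount per step: exp(-r*dt) = 0.991701
Stock lattice S(k, i) with i counting down-moves:
  k=0: S(0,0) = 49.9400
  k=1: S(1,0) = 70.6143; S(1,1) = 35.3187
  k=2: S(2,0) = 99.8474; S(2,1) = 49.9400; S(2,2) = 24.9782
  k=3: S(3,0) = 141.1824; S(3,1) = 70.6143; S(3,2) = 35.3187; S(3,3) = 17.6651
Terminal payoffs V(N, i) = max(K - S_T, 0):
  V(3,0) = 0.000000; V(3,1) = 0.000000; V(3,2) = 18.431316; V(3,3) = 36.084885
Backward induction: V(k, i) = exp(-r*dt) * [p * V(k+1, i) + (1-p) * V(k+1, i+1)]; then take max(V_cont, immediate exercise) for American.
  V(2,0) = exp(-r*dt) * [p*0.000000 + (1-p)*0.000000] = 0.000000; exercise = 0.000000; V(2,0) = max -> 0.000000
  V(2,1) = exp(-r*dt) * [p*0.000000 + (1-p)*18.431316] = 10.775364; exercise = 3.810000; V(2,1) = max -> 10.775364
  V(2,2) = exp(-r*dt) * [p*18.431316 + (1-p)*36.084885] = 28.599036; exercise = 28.771837; V(2,2) = max -> 28.771837
  V(1,0) = exp(-r*dt) * [p*0.000000 + (1-p)*10.775364] = 6.299522; exercise = 0.000000; V(1,0) = max -> 6.299522
  V(1,1) = exp(-r*dt) * [p*10.775364 + (1-p)*28.771837] = 21.207088; exercise = 18.431316; V(1,1) = max -> 21.207088
  V(0,0) = exp(-r*dt) * [p*6.299522 + (1-p)*21.207088] = 14.962544; exercise = 3.810000; V(0,0) = max -> 14.962544

Answer: Price = V(0,0) = 14.9625


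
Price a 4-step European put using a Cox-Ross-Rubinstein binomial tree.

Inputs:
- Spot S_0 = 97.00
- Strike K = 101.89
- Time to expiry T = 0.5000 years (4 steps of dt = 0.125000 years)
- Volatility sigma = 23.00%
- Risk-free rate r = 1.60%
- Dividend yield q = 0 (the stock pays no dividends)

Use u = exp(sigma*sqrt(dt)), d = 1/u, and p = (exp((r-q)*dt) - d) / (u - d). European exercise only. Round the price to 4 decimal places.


dt = T/N = 0.125000
u = exp(sigma*sqrt(dt)) = 1.084715; d = 1/u = 0.921901
p = (exp((r-q)*dt) - d) / (u - d) = 0.491978
Discount per step: exp(-r*dt) = 0.998002
Stock lattice S(k, i) with i counting down-moves:
  k=0: S(0,0) = 97.0000
  k=1: S(1,0) = 105.2174; S(1,1) = 89.4244
  k=2: S(2,0) = 114.1308; S(2,1) = 97.0000; S(2,2) = 82.4405
  k=3: S(3,0) = 123.7994; S(3,1) = 105.2174; S(3,2) = 89.4244; S(3,3) = 76.0020
  k=4: S(4,0) = 134.2871; S(4,1) = 114.1308; S(4,2) = 97.0000; S(4,3) = 82.4405; S(4,4) = 70.0663
Terminal payoffs V(N, i) = max(K - S_T, 0):
  V(4,0) = 0.000000; V(4,1) = 0.000000; V(4,2) = 4.890000; V(4,3) = 19.449533; V(4,4) = 31.823705
Backward induction: V(k, i) = exp(-r*dt) * [p * V(k+1, i) + (1-p) * V(k+1, i+1)].
  V(3,0) = exp(-r*dt) * [p*0.000000 + (1-p)*0.000000] = 0.000000
  V(3,1) = exp(-r*dt) * [p*0.000000 + (1-p)*4.890000] = 2.479263
  V(3,2) = exp(-r*dt) * [p*4.890000 + (1-p)*19.449533] = 12.262013
  V(3,3) = exp(-r*dt) * [p*19.449533 + (1-p)*31.823705] = 25.684463
  V(2,0) = exp(-r*dt) * [p*0.000000 + (1-p)*2.479263] = 1.257004
  V(2,1) = exp(-r*dt) * [p*2.479263 + (1-p)*12.262013] = 7.434231
  V(2,2) = exp(-r*dt) * [p*12.262013 + (1-p)*25.684463] = 19.042787
  V(1,0) = exp(-r*dt) * [p*1.257004 + (1-p)*7.434231] = 4.386388
  V(1,1) = exp(-r*dt) * [p*7.434231 + (1-p)*19.042787] = 13.304995
  V(0,0) = exp(-r*dt) * [p*4.386388 + (1-p)*13.304995] = 8.899419

Answer: Price = V(0,0) = 8.8994


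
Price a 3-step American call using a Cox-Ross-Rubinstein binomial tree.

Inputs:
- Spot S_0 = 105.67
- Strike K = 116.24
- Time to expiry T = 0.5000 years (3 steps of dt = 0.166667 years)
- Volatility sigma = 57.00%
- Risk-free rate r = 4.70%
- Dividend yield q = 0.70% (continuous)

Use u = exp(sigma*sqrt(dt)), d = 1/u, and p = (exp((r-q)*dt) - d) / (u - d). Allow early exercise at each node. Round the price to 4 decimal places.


Answer: Price = V(0,0) = 14.6026

Derivation:
dt = T/N = 0.166667
u = exp(sigma*sqrt(dt)) = 1.262005; d = 1/u = 0.792390
p = (exp((r-q)*dt) - d) / (u - d) = 0.456329
Discount per step: exp(-r*dt) = 0.992197
Stock lattice S(k, i) with i counting down-moves:
  k=0: S(0,0) = 105.6700
  k=1: S(1,0) = 133.3560; S(1,1) = 83.7319
  k=2: S(2,0) = 168.2960; S(2,1) = 105.6700; S(2,2) = 66.3483
  k=3: S(3,0) = 212.3903; S(3,1) = 133.3560; S(3,2) = 83.7319; S(3,3) = 52.5737
Terminal payoffs V(N, i) = max(S_T - K, 0):
  V(3,0) = 96.150297; V(3,1) = 17.116042; V(3,2) = 0.000000; V(3,3) = 0.000000
Backward induction: V(k, i) = exp(-r*dt) * [p * V(k+1, i) + (1-p) * V(k+1, i+1)]; then take max(V_cont, immediate exercise) for American.
  V(2,0) = exp(-r*dt) * [p*96.150297 + (1-p)*17.116042] = 52.766716; exercise = 52.055958; V(2,0) = max -> 52.766716
  V(2,1) = exp(-r*dt) * [p*17.116042 + (1-p)*0.000000] = 7.749606; exercise = 0.000000; V(2,1) = max -> 7.749606
  V(2,2) = exp(-r*dt) * [p*0.000000 + (1-p)*0.000000] = 0.000000; exercise = 0.000000; V(2,2) = max -> 0.000000
  V(1,0) = exp(-r*dt) * [p*52.766716 + (1-p)*7.749606] = 28.071470; exercise = 17.116042; V(1,0) = max -> 28.071470
  V(1,1) = exp(-r*dt) * [p*7.749606 + (1-p)*0.000000] = 3.508778; exercise = 0.000000; V(1,1) = max -> 3.508778
  V(0,0) = exp(-r*dt) * [p*28.071470 + (1-p)*3.508778] = 14.602615; exercise = 0.000000; V(0,0) = max -> 14.602615


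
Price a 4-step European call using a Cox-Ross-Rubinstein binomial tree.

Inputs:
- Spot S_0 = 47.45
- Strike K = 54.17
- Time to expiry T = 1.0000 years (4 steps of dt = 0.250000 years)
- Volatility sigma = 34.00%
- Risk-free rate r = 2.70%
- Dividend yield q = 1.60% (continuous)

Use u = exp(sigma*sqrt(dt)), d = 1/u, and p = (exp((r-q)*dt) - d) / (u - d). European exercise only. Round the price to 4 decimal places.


Answer: Price = V(0,0) = 4.4322

Derivation:
dt = T/N = 0.250000
u = exp(sigma*sqrt(dt)) = 1.185305; d = 1/u = 0.843665
p = (exp((r-q)*dt) - d) / (u - d) = 0.465663
Discount per step: exp(-r*dt) = 0.993273
Stock lattice S(k, i) with i counting down-moves:
  k=0: S(0,0) = 47.4500
  k=1: S(1,0) = 56.2427; S(1,1) = 40.0319
  k=2: S(2,0) = 66.6648; S(2,1) = 47.4500; S(2,2) = 33.7735
  k=3: S(3,0) = 79.0181; S(3,1) = 56.2427; S(3,2) = 40.0319; S(3,3) = 28.4935
  k=4: S(4,0) = 93.6605; S(4,1) = 66.6648; S(4,2) = 47.4500; S(4,3) = 33.7735; S(4,4) = 24.0390
Terminal payoffs V(N, i) = max(S_T - K, 0):
  V(4,0) = 39.490498; V(4,1) = 12.494763; V(4,2) = 0.000000; V(4,3) = 0.000000; V(4,4) = 0.000000
Backward induction: V(k, i) = exp(-r*dt) * [p * V(k+1, i) + (1-p) * V(k+1, i+1)].
  V(3,0) = exp(-r*dt) * [p*39.490498 + (1-p)*12.494763] = 24.897042
  V(3,1) = exp(-r*dt) * [p*12.494763 + (1-p)*0.000000] = 5.779202
  V(3,2) = exp(-r*dt) * [p*0.000000 + (1-p)*0.000000] = 0.000000
  V(3,3) = exp(-r*dt) * [p*0.000000 + (1-p)*0.000000] = 0.000000
  V(2,0) = exp(-r*dt) * [p*24.897042 + (1-p)*5.779202] = 14.582897
  V(2,1) = exp(-r*dt) * [p*5.779202 + (1-p)*0.000000] = 2.673054
  V(2,2) = exp(-r*dt) * [p*0.000000 + (1-p)*0.000000] = 0.000000
  V(1,0) = exp(-r*dt) * [p*14.582897 + (1-p)*2.673054] = 8.163730
  V(1,1) = exp(-r*dt) * [p*2.673054 + (1-p)*0.000000] = 1.236367
  V(0,0) = exp(-r*dt) * [p*8.163730 + (1-p)*1.236367] = 4.432162


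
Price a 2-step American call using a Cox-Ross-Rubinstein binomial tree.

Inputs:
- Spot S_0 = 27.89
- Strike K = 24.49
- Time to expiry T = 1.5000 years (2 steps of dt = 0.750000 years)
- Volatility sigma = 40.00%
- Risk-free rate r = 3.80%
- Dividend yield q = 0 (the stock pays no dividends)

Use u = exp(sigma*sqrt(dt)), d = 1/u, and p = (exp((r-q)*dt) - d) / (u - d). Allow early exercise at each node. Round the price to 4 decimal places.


Answer: Price = V(0,0) = 7.7125

Derivation:
dt = T/N = 0.750000
u = exp(sigma*sqrt(dt)) = 1.413982; d = 1/u = 0.707222
p = (exp((r-q)*dt) - d) / (u - d) = 0.455158
Discount per step: exp(-r*dt) = 0.971902
Stock lattice S(k, i) with i counting down-moves:
  k=0: S(0,0) = 27.8900
  k=1: S(1,0) = 39.4360; S(1,1) = 19.7244
  k=2: S(2,0) = 55.7618; S(2,1) = 27.8900; S(2,2) = 13.9496
Terminal payoffs V(N, i) = max(S_T - K, 0):
  V(2,0) = 31.271771; V(2,1) = 3.400000; V(2,2) = 0.000000
Backward induction: V(k, i) = exp(-r*dt) * [p * V(k+1, i) + (1-p) * V(k+1, i+1)]; then take max(V_cont, immediate exercise) for American.
  V(1,0) = exp(-r*dt) * [p*31.271771 + (1-p)*3.400000] = 15.634084; exercise = 14.945971; V(1,0) = max -> 15.634084
  V(1,1) = exp(-r*dt) * [p*3.400000 + (1-p)*0.000000] = 1.504056; exercise = 0.000000; V(1,1) = max -> 1.504056
  V(0,0) = exp(-r*dt) * [p*15.634084 + (1-p)*1.504056] = 7.712486; exercise = 3.400000; V(0,0) = max -> 7.712486


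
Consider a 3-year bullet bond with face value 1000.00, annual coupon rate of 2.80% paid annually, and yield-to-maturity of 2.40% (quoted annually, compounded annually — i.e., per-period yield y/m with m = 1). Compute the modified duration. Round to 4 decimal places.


Coupon per period c = face * coupon_rate / m = 28.000000
Periods per year m = 1; per-period yield y/m = 0.024000
Number of cashflows N = 3
Cashflows (t years, CF_t, discount factor 1/(1+y/m)^(m*t), PV):
  t = 1.0000: CF_t = 28.000000, DF = 0.976562, PV = 27.343750
  t = 2.0000: CF_t = 28.000000, DF = 0.953674, PV = 26.702881
  t = 3.0000: CF_t = 1028.000000, DF = 0.931323, PV = 957.399607
Price P = sum_t PV_t = 1011.446238
First compute Macaulay numerator sum_t t * PV_t:
  t * PV_t at t = 1.0000: 27.343750
  t * PV_t at t = 2.0000: 53.405762
  t * PV_t at t = 3.0000: 2872.198820
Macaulay duration D = 2952.948332 / 1011.446238 = 2.919531
Modified duration = D / (1 + y/m) = 2.919531 / (1 + 0.024000) = 2.851104

Answer: Modified duration = 2.8511
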